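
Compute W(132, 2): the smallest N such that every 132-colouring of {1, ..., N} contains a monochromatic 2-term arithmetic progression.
W(132, 2) = 132 + 1 = 133

A 2-term AP is any pair of integers, so a monochromatic 2-AP exists iff some colour is used at least twice. With 132 colours, the colouring i ↦ i on {1, ..., 132} uses each colour once, avoiding any monochromatic pair, so W(132, 2) > 132. For {1, ..., 133}, pigeonhole forces two integers of the same colour, which form a monochromatic 2-AP. Hence W(132, 2) = 133.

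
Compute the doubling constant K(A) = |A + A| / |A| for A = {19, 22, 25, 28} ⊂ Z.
K = |A + A| / |A| = 7/4

Enumerate A + A = {a + b : a, b ∈ A}. With |A| = 4, there are |A|^2 = 16 ordered sum pairs; collecting distinct values, A + A = {38, 41, 44, 47, 50, 53, 56}, so |A + A| = 7. Thus K = 7/4. Here |A + A| = 2|A| − 1 = 7, the minimum possible — so K = 7/4 is minimal, which holds iff A is an arithmetic progression.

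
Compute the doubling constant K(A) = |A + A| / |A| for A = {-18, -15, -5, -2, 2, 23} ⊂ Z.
K = |A + A| / |A| = 20/6 = 10/3

Enumerate A + A = {a + b : a, b ∈ A}. With |A| = 6, there are |A|^2 = 36 ordered sum pairs; collecting distinct values, A + A = {-36, -33, -30, -23, -20, -17, -16, -13, -10, -7, -4, -3, 0, 4, 5, 8, 18, 21, 25, 46}, so |A + A| = 20. Thus K = 20/6 = 10/3. For comparison, the minimum possible |A + A| over all 6-element sets is 2·6 − 1 = 11 (so min K = 11/6), attained only by arithmetic progressions.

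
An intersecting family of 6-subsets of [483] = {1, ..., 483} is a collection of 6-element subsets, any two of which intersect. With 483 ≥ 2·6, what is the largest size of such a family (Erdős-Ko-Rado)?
max |F| = C(482, 5) = 212332032016

The Erdős-Ko-Rado theorem states: for n ≥ 2k, an intersecting family of k-subsets of an n-element set has size at most C(n − 1, k − 1), with equality for 'star' families {A ⊆ [n] : |A| = k, i ∈ A} (fix an element i). For n = 483, k = 6: C(482, 5) = 212332032016.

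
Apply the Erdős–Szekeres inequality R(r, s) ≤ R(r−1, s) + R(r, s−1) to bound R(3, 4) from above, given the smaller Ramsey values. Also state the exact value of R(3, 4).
R(3, 4) ≤ R(2, 4) + R(3, 3) = 4 + 6 = 10; exact value R(3, 4) = 9.

The Erdős–Szekeres recurrence R(r, s) ≤ R(r−1, s) + R(r, s−1) applied to (r, s) = (3, 4) gives
  R(3, 4) ≤ R(2, 4) + R(3, 3) = 4 + 6 = 10.
(Recall R(2, k) = k and R is symmetric.) The recurrence is not tight here (it gives 10, but the exact value is R(3, 4) = 9); the tight upper bound requires a sharper argument than the simple recurrence, combined with a lower-bound construction on K_{8}.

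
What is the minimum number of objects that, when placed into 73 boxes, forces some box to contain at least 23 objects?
n = (23 − 1)·73 + 1 = 1607

By the generalised pigeonhole principle, to guarantee some box contains ≥ r objects we need more than (r − 1) · k objects total. Threshold: n = (r − 1) · k + 1. With r = 23 and k = 73: n = 22 · 73 + 1 = 1606 + 1 = 1607. For n = 1606 = 22 · 73, we can put exactly 22 objects in every box, avoiding 23 in any single one — so 1607 is tight.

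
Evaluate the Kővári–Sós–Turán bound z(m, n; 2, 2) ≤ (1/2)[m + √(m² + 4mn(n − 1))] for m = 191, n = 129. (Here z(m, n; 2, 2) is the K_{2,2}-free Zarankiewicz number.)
z(191, 129; 2, 2) ≤ (1/2)[191 + √(191² + 4·191·129·128)] = (1/2)[191 + √12651649] = 1873.9578

Kővári–Sós–Turán: let r_1, ..., r_191 be the row sums and z = Σ r_i the total number of 1s. Each pair of columns can share at most one row with both entries 1 (else a 2×2 all-ones block appears), so Σ_i C(r_i, 2) ≤ C(129, 2) = 8256. By convexity Σ_i C(r_i, 2) ≥ 191·C(z/191, 2) = z(z − 191)/(2·191), giving z² − 191z − 191·129·128 ≤ 0 and hence z ≤ (1/2)[191 + √(36481 + 4·3153792)] = (1/2)[191 + √12651649] ≈ (1/2)(191 + 3556.9157) = 1873.9578.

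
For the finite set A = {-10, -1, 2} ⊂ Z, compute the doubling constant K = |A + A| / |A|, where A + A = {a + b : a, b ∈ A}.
K = |A + A| / |A| = 6/3 = 2

Enumerate A + A = {a + b : a, b ∈ A}. With |A| = 3, there are |A|^2 = 9 ordered sum pairs; collecting distinct values, A + A = {-20, -11, -8, -2, 1, 4}, so |A + A| = 6. Thus K = 6/3 = 2. For comparison, the minimum possible |A + A| over all 3-element sets is 2·3 − 1 = 5 (so min K = 5/3), attained only by arithmetic progressions.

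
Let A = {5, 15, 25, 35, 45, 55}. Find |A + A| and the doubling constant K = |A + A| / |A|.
K = |A + A| / |A| = 11/6

Enumerate A + A = {a + b : a, b ∈ A}. With |A| = 6, there are |A|^2 = 36 ordered sum pairs; collecting distinct values, A + A = {10, 20, 30, 40, 50, 60, 70, 80, 90, 100, 110}, so |A + A| = 11. Thus K = 11/6. Here |A + A| = 2|A| − 1 = 11, the minimum possible — so K = 11/6 is minimal, which holds iff A is an arithmetic progression.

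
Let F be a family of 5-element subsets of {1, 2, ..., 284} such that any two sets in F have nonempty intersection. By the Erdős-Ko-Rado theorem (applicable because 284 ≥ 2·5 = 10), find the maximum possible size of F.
max |F| = C(283, 4) = 261630670

The Erdős-Ko-Rado theorem states: for n ≥ 2k, an intersecting family of k-subsets of an n-element set has size at most C(n − 1, k − 1), with equality for 'star' families {A ⊆ [n] : |A| = k, i ∈ A} (fix an element i). For n = 284, k = 5: C(283, 4) = 261630670.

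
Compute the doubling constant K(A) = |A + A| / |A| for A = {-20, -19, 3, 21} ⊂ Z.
K = |A + A| / |A| = 10/4 = 5/2

Enumerate A + A = {a + b : a, b ∈ A}. With |A| = 4, there are |A|^2 = 16 ordered sum pairs; collecting distinct values, A + A = {-40, -39, -38, -17, -16, 1, 2, 6, 24, 42}, so |A + A| = 10. Thus K = 10/4 = 5/2. For comparison, the minimum possible |A + A| over all 4-element sets is 2·4 − 1 = 7 (so min K = 7/4), attained only by arithmetic progressions.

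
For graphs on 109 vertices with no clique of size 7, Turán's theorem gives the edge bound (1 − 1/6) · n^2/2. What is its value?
Turán density bound = (5/6) · 109^2/2 = 59405/12 ≈ 4950.4167

Turán's theorem: ex(n, K_{r+1}) is achieved by the complete r-partite Turán graph T(n, r) with parts as balanced as possible, and is at most (1 − 1/r) · n^2/2. For r = 6, n = 109: the density bound is (5/6) · 11881/2 = 59405/12 ≈ 4950.4167. The integer-valued extremum is e(T(109, 6)) = 4950, which is strictly less than the density bound 59405/12 since 6 ∤ 109 (the parts of T(109, 6) cannot all be equal).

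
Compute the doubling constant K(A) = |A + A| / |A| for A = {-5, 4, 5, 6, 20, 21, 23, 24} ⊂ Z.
K = |A + A| / |A| = 29/8

Enumerate A + A = {a + b : a, b ∈ A}. With |A| = 8, there are |A|^2 = 64 ordered sum pairs; collecting distinct values, A + A = {-10, -1, 0, 1, 8, 9, 10, 11, 12, 15, 16, 18, 19, 24, 25, 26, 27, 28, 29, 30, 40, 41, 42, 43, 44, 45, 46, 47, 48}, so |A + A| = 29. Thus K = 29/8. For comparison, the minimum possible |A + A| over all 8-element sets is 2·8 − 1 = 15 (so min K = 15/8), attained only by arithmetic progressions.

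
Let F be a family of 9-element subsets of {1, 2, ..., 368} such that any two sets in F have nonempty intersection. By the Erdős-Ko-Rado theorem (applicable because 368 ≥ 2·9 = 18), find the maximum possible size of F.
max |F| = C(367, 8) = 7558676743123935

The Erdős-Ko-Rado theorem states: for n ≥ 2k, an intersecting family of k-subsets of an n-element set has size at most C(n − 1, k − 1), with equality for 'star' families {A ⊆ [n] : |A| = k, i ∈ A} (fix an element i). For n = 368, k = 9: C(367, 8) = 7558676743123935.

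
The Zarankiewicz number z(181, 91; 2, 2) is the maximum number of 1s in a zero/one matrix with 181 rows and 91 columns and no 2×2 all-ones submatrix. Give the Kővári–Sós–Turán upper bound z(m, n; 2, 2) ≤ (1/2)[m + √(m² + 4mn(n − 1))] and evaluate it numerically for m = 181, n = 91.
z(181, 91; 2, 2) ≤ (1/2)[181 + √(181² + 4·181·91·90)] = (1/2)[181 + √5962321] = 1311.3932

Kővári–Sós–Turán: let r_1, ..., r_181 be the row sums and z = Σ r_i the total number of 1s. Each pair of columns can share at most one row with both entries 1 (else a 2×2 all-ones block appears), so Σ_i C(r_i, 2) ≤ C(91, 2) = 4095. By convexity Σ_i C(r_i, 2) ≥ 181·C(z/181, 2) = z(z − 181)/(2·181), giving z² − 181z − 181·91·90 ≤ 0 and hence z ≤ (1/2)[181 + √(32761 + 4·1482390)] = (1/2)[181 + √5962321] ≈ (1/2)(181 + 2441.7864) = 1311.3932.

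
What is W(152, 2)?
W(152, 2) = 152 + 1 = 153

A 2-term AP is any pair of integers, so a monochromatic 2-AP exists iff some colour is used at least twice. With 152 colours, the colouring i ↦ i on {1, ..., 152} uses each colour once, avoiding any monochromatic pair, so W(152, 2) > 152. For {1, ..., 153}, pigeonhole forces two integers of the same colour, which form a monochromatic 2-AP. Hence W(152, 2) = 153.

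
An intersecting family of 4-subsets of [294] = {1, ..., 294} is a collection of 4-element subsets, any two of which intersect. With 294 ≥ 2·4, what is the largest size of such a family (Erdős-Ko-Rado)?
max |F| = C(293, 3) = 4149466

Erdős-Ko-Rado (1961): when n ≥ 2k, max |F| = C(n−1, k−1). The bound is attained by the star {A : i ∈ A} for any fixed i ∈ [n]. Here C(294−1, 4−1) = C(293, 3) = 4149466.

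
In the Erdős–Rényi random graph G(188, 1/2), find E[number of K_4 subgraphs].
E[# K_4] = C(188, 4) · (1/2)^C(4, 2) = 50404915 / 2^6 = 787576.796875

For each 4-subset S of vertices (there are C(188, 4) = 50404915 such S), let X_S = 1 if S induces a K_4 (all C(4, 2) = 6 edges present). Then P(X_S = 1) = (1/2)^6 = 1/64. By linearity of expectation, E[# K_4] = C(188, 4) · (1/2)^6 = 50404915 / 64 = 787576.796875.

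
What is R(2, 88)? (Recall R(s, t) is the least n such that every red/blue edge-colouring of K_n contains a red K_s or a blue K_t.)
R(2, 88) = 88

R(2, k) = k for all k ≥ 2: in a 2-colouring of K_k, either some edge is red (a red K_2) or all edges are blue (a blue K_k). And K_{87} coloured all-blue has no blue K_88, so R(2, 88) > 87. Hence R(2, 88) = 88.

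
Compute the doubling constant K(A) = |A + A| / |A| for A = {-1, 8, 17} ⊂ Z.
K = |A + A| / |A| = 5/3

Enumerate A + A = {a + b : a, b ∈ A}. With |A| = 3, there are |A|^2 = 9 ordered sum pairs; collecting distinct values, A + A = {-2, 7, 16, 25, 34}, so |A + A| = 5. Thus K = 5/3. Here |A + A| = 2|A| − 1 = 5, the minimum possible — so K = 5/3 is minimal, which holds iff A is an arithmetic progression.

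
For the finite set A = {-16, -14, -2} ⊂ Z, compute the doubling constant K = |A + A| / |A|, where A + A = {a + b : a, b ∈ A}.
K = |A + A| / |A| = 6/3 = 2

Enumerate A + A = {a + b : a, b ∈ A}. With |A| = 3, there are |A|^2 = 9 ordered sum pairs; collecting distinct values, A + A = {-32, -30, -28, -18, -16, -4}, so |A + A| = 6. Thus K = 6/3 = 2. For comparison, the minimum possible |A + A| over all 3-element sets is 2·3 − 1 = 5 (so min K = 5/3), attained only by arithmetic progressions.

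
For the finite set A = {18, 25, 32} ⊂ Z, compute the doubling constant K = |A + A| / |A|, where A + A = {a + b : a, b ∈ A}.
K = |A + A| / |A| = 5/3

Enumerate A + A = {a + b : a, b ∈ A}. With |A| = 3, there are |A|^2 = 9 ordered sum pairs; collecting distinct values, A + A = {36, 43, 50, 57, 64}, so |A + A| = 5. Thus K = 5/3. Here |A + A| = 2|A| − 1 = 5, the minimum possible — so K = 5/3 is minimal, which holds iff A is an arithmetic progression.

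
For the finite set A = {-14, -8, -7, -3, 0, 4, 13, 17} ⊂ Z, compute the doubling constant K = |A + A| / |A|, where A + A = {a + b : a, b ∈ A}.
K = |A + A| / |A| = 31/8

Enumerate A + A = {a + b : a, b ∈ A}. With |A| = 8, there are |A|^2 = 64 ordered sum pairs; collecting distinct values, A + A = {-28, -22, -21, -17, -16, -15, -14, -11, -10, -8, -7, -6, -4, -3, -1, 0, 1, 3, 4, 5, 6, 8, 9, 10, 13, 14, 17, 21, 26, 30, 34}, so |A + A| = 31. Thus K = 31/8. For comparison, the minimum possible |A + A| over all 8-element sets is 2·8 − 1 = 15 (so min K = 15/8), attained only by arithmetic progressions.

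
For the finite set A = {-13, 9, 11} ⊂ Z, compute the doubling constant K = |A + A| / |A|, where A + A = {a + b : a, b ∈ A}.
K = |A + A| / |A| = 6/3 = 2

Enumerate A + A = {a + b : a, b ∈ A}. With |A| = 3, there are |A|^2 = 9 ordered sum pairs; collecting distinct values, A + A = {-26, -4, -2, 18, 20, 22}, so |A + A| = 6. Thus K = 6/3 = 2. For comparison, the minimum possible |A + A| over all 3-element sets is 2·3 − 1 = 5 (so min K = 5/3), attained only by arithmetic progressions.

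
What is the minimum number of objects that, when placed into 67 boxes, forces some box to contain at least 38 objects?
n = (38 − 1)·67 + 1 = 2480

By the generalised pigeonhole principle, to guarantee some box contains ≥ r objects we need more than (r − 1) · k objects total. Threshold: n = (r − 1) · k + 1. With r = 38 and k = 67: n = 37 · 67 + 1 = 2479 + 1 = 2480. For n = 2479 = 37 · 67, we can put exactly 37 objects in every box, avoiding 38 in any single one — so 2480 is tight.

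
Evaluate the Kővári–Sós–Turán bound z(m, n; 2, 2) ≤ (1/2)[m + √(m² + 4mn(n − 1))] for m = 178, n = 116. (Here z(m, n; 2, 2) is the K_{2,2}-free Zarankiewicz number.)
z(178, 116; 2, 2) ≤ (1/2)[178 + √(178² + 4·178·116·115)] = (1/2)[178 + √9529764] = 1632.5158

Kővári–Sós–Turán: let r_1, ..., r_178 be the row sums and z = Σ r_i the total number of 1s. Each pair of columns can share at most one row with both entries 1 (else a 2×2 all-ones block appears), so Σ_i C(r_i, 2) ≤ C(116, 2) = 6670. By convexity Σ_i C(r_i, 2) ≥ 178·C(z/178, 2) = z(z − 178)/(2·178), giving z² − 178z − 178·116·115 ≤ 0 and hence z ≤ (1/2)[178 + √(31684 + 4·2374520)] = (1/2)[178 + √9529764] ≈ (1/2)(178 + 3087.0316) = 1632.5158.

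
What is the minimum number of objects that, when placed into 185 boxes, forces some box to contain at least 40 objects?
n = (40 − 1)·185 + 1 = 7216

By the generalised pigeonhole principle, to guarantee some box contains ≥ r objects we need more than (r − 1) · k objects total. Threshold: n = (r − 1) · k + 1. With r = 40 and k = 185: n = 39 · 185 + 1 = 7215 + 1 = 7216. For n = 7215 = 39 · 185, we can put exactly 39 objects in every box, avoiding 40 in any single one — so 7216 is tight.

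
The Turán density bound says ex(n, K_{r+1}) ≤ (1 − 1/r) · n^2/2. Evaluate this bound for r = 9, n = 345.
Turán density bound = (8/9) · 345^2/2 = 52900

Turán's theorem: ex(n, K_{r+1}) is achieved by the complete r-partite Turán graph T(n, r) with parts as balanced as possible, and is at most (1 − 1/r) · n^2/2. For r = 9, n = 345: the density bound is (8/9) · 119025/2 = 52900. The integer-valued extremum is e(T(345, 9)) = 52899, which is strictly less than the density bound 52900 since 9 ∤ 345 (the parts of T(345, 9) cannot all be equal).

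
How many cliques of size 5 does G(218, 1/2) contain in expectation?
E[# K_5] = C(218, 5) · (1/2)^C(5, 2) = 3917788308 / 2^10 = 979447077/256 ≈ 3825965.144531

For each 5-subset S of vertices (there are C(218, 5) = 3917788308 such S), let X_S = 1 if S induces a K_5 (all C(5, 2) = 10 edges present). Then P(X_S = 1) = (1/2)^10 = 1/1024. By linearity of expectation, E[# K_5] = C(218, 5) · (1/2)^10 = 3917788308 / 1024 = 979447077/256 ≈ 3825965.144531.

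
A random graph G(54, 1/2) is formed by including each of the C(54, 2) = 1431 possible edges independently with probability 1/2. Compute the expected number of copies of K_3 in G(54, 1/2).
E[# K_3] = C(54, 3) · (1/2)^C(3, 2) = 24804 / 2^3 = 6201/2 = 3100.5

For each 3-subset S of vertices (there are C(54, 3) = 24804 such S), let X_S = 1 if S induces a K_3 (all C(3, 2) = 3 edges present). Then P(X_S = 1) = (1/2)^3 = 1/8. By linearity of expectation, E[# K_3] = C(54, 3) · (1/2)^3 = 24804 / 8 = 6201/2 = 3100.5.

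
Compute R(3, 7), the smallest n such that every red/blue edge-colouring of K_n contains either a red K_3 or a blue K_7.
R(3, 7) = 23

Lower bound: an explicit 2-colouring of K_{22} (typically a Paley-type or other structured construction) avoids a red K_3 and a blue K_7, showing R(3, 7) > 22.
Upper bound: the simple Erdős–Szekeres recurrence only gives R(3, 7) ≤ 25; the tight bound R(3, 7) ≤ 23 requires a sharper case analysis (or computer search) of 2-colourings of K_{23}.
Hence R(3, 7) = 23.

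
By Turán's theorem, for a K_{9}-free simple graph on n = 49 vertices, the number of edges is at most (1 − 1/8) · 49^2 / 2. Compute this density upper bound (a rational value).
Turán density bound = (7/8) · 49^2/2 = 16807/16 ≈ 1050.4375

Turán's theorem: ex(n, K_{r+1}) is achieved by the complete r-partite Turán graph T(n, r) with parts as balanced as possible, and is at most (1 − 1/r) · n^2/2. For r = 8, n = 49: the density bound is (7/8) · 2401/2 = 16807/16 ≈ 1050.4375. The integer-valued extremum is e(T(49, 8)) = 1050, which is strictly less than the density bound 16807/16 since 8 ∤ 49 (the parts of T(49, 8) cannot all be equal).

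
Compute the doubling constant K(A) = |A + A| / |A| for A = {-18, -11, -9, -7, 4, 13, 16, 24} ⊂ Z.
K = |A + A| / |A| = 31/8

Enumerate A + A = {a + b : a, b ∈ A}. With |A| = 8, there are |A|^2 = 64 ordered sum pairs; collecting distinct values, A + A = {-36, -29, -27, -25, -22, -20, -18, -16, -14, -7, -5, -3, -2, 2, 4, 5, 6, 7, 8, 9, 13, 15, 17, 20, 26, 28, 29, 32, 37, 40, 48}, so |A + A| = 31. Thus K = 31/8. For comparison, the minimum possible |A + A| over all 8-element sets is 2·8 − 1 = 15 (so min K = 15/8), attained only by arithmetic progressions.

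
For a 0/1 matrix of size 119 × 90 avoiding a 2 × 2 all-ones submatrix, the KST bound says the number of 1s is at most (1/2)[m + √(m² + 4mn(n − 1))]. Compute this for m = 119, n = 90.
z(119, 90; 2, 2) ≤ (1/2)[119 + √(119² + 4·119·90·89)] = (1/2)[119 + √3826921] = 1037.6259

Kővári–Sós–Turán: let r_1, ..., r_119 be the row sums and z = Σ r_i the total number of 1s. Each pair of columns can share at most one row with both entries 1 (else a 2×2 all-ones block appears), so Σ_i C(r_i, 2) ≤ C(90, 2) = 4005. By convexity Σ_i C(r_i, 2) ≥ 119·C(z/119, 2) = z(z − 119)/(2·119), giving z² − 119z − 119·90·89 ≤ 0 and hence z ≤ (1/2)[119 + √(14161 + 4·953190)] = (1/2)[119 + √3826921] ≈ (1/2)(119 + 1956.2518) = 1037.6259.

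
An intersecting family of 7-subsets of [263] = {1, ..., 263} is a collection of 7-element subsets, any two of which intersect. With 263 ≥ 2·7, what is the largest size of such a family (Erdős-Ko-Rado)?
max |F| = C(262, 6) = 424067747649

Erdős-Ko-Rado (1961): when n ≥ 2k, max |F| = C(n−1, k−1). The bound is attained by the star {A : i ∈ A} for any fixed i ∈ [n]. Here C(263−1, 7−1) = C(262, 6) = 424067747649.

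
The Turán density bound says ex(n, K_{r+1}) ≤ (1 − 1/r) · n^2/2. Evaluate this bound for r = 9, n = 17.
Turán density bound = (8/9) · 17^2/2 = 1156/9 ≈ 128.4444

Turán's theorem: ex(n, K_{r+1}) is achieved by the complete r-partite Turán graph T(n, r) with parts as balanced as possible, and is at most (1 − 1/r) · n^2/2. For r = 9, n = 17: the density bound is (8/9) · 289/2 = 1156/9 ≈ 128.4444. The integer-valued extremum is e(T(17, 9)) = 128, which is strictly less than the density bound 1156/9 since 9 ∤ 17 (the parts of T(17, 9) cannot all be equal).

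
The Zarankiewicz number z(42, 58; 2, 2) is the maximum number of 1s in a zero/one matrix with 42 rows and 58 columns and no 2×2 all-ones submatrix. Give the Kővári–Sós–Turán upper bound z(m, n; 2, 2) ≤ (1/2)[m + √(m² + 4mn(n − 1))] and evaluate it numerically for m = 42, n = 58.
z(42, 58; 2, 2) ≤ (1/2)[42 + √(42² + 4·42·58·57)] = (1/2)[42 + √557172] = 394.2198

Kővári–Sós–Turán: let r_1, ..., r_42 be the row sums and z = Σ r_i the total number of 1s. Each pair of columns can share at most one row with both entries 1 (else a 2×2 all-ones block appears), so Σ_i C(r_i, 2) ≤ C(58, 2) = 1653. By convexity Σ_i C(r_i, 2) ≥ 42·C(z/42, 2) = z(z − 42)/(2·42), giving z² − 42z − 42·58·57 ≤ 0 and hence z ≤ (1/2)[42 + √(1764 + 4·138852)] = (1/2)[42 + √557172] ≈ (1/2)(42 + 746.4395) = 394.2198.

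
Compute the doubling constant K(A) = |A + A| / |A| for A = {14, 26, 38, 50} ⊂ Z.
K = |A + A| / |A| = 7/4

Enumerate A + A = {a + b : a, b ∈ A}. With |A| = 4, there are |A|^2 = 16 ordered sum pairs; collecting distinct values, A + A = {28, 40, 52, 64, 76, 88, 100}, so |A + A| = 7. Thus K = 7/4. Here |A + A| = 2|A| − 1 = 7, the minimum possible — so K = 7/4 is minimal, which holds iff A is an arithmetic progression.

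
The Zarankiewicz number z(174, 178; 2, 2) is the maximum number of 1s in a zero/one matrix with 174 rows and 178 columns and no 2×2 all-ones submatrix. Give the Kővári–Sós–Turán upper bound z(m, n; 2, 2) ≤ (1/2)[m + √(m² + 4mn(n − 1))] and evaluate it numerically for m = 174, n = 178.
z(174, 178; 2, 2) ≤ (1/2)[174 + √(174² + 4·174·178·177)] = (1/2)[174 + √21958452] = 2429.9923

Kővári–Sós–Turán: let r_1, ..., r_174 be the row sums and z = Σ r_i the total number of 1s. Each pair of columns can share at most one row with both entries 1 (else a 2×2 all-ones block appears), so Σ_i C(r_i, 2) ≤ C(178, 2) = 15753. By convexity Σ_i C(r_i, 2) ≥ 174·C(z/174, 2) = z(z − 174)/(2·174), giving z² − 174z − 174·178·177 ≤ 0 and hence z ≤ (1/2)[174 + √(30276 + 4·5482044)] = (1/2)[174 + √21958452] ≈ (1/2)(174 + 4685.9846) = 2429.9923.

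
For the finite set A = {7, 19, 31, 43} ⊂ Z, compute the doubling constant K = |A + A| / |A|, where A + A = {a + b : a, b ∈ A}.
K = |A + A| / |A| = 7/4

Enumerate A + A = {a + b : a, b ∈ A}. With |A| = 4, there are |A|^2 = 16 ordered sum pairs; collecting distinct values, A + A = {14, 26, 38, 50, 62, 74, 86}, so |A + A| = 7. Thus K = 7/4. Here |A + A| = 2|A| − 1 = 7, the minimum possible — so K = 7/4 is minimal, which holds iff A is an arithmetic progression.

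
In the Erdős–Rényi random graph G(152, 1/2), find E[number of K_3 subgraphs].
E[# K_3] = C(152, 3) · (1/2)^C(3, 2) = 573800 / 2^3 = 71725

For each 3-subset S of vertices (there are C(152, 3) = 573800 such S), let X_S = 1 if S induces a K_3 (all C(3, 2) = 3 edges present). Then P(X_S = 1) = (1/2)^3 = 1/8. By linearity of expectation, E[# K_3] = C(152, 3) · (1/2)^3 = 573800 / 8 = 71725.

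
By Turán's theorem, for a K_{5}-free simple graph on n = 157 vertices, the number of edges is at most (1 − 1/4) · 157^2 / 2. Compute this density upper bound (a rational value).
Turán density bound = (3/4) · 157^2/2 = 73947/8 ≈ 9243.375

Turán's theorem: ex(n, K_{r+1}) is achieved by the complete r-partite Turán graph T(n, r) with parts as balanced as possible, and is at most (1 − 1/r) · n^2/2. For r = 4, n = 157: the density bound is (3/4) · 24649/2 = 73947/8 ≈ 9243.375. The integer-valued extremum is e(T(157, 4)) = 9243, which is strictly less than the density bound 73947/8 since 4 ∤ 157 (the parts of T(157, 4) cannot all be equal).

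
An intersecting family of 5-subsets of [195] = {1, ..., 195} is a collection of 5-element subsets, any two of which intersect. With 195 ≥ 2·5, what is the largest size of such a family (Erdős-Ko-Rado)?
max |F| = C(194, 4) = 57211376

The Erdős-Ko-Rado theorem states: for n ≥ 2k, an intersecting family of k-subsets of an n-element set has size at most C(n − 1, k − 1), with equality for 'star' families {A ⊆ [n] : |A| = k, i ∈ A} (fix an element i). For n = 195, k = 5: C(194, 4) = 57211376.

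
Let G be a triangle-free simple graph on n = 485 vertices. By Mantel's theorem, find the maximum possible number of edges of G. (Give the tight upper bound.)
ex(485, K_3) = ⌊485^2/4⌋ = 58806

Mantel (1907): a triangle-free graph on n vertices has at most ⌊n^2/4⌋ edges, with equality for the complete bipartite graph K_{⌊n/2⌋, ⌈n/2⌉}. For n = 485: ⌊485^2/4⌋ = ⌊235225/4⌋ = 58806. The extremal graph is K_{242, 243}, which has 242·243 = 58806 edges.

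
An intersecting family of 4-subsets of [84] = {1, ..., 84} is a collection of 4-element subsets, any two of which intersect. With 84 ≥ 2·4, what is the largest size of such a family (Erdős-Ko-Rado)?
max |F| = C(83, 3) = 91881

Erdős-Ko-Rado (1961): when n ≥ 2k, max |F| = C(n−1, k−1). The bound is attained by the star {A : i ∈ A} for any fixed i ∈ [n]. Here C(84−1, 4−1) = C(83, 3) = 91881.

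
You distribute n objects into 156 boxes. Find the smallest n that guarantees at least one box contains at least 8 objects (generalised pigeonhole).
n = (8 − 1)·156 + 1 = 1093

By the generalised pigeonhole principle, to guarantee some box contains ≥ r objects we need more than (r − 1) · k objects total. Threshold: n = (r − 1) · k + 1. With r = 8 and k = 156: n = 7 · 156 + 1 = 1092 + 1 = 1093. For n = 1092 = 7 · 156, we can put exactly 7 objects in every box, avoiding 8 in any single one — so 1093 is tight.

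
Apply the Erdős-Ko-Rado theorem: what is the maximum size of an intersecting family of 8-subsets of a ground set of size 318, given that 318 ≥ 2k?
max |F| = C(317, 7) = 59705636264508

The Erdős-Ko-Rado theorem states: for n ≥ 2k, an intersecting family of k-subsets of an n-element set has size at most C(n − 1, k − 1), with equality for 'star' families {A ⊆ [n] : |A| = k, i ∈ A} (fix an element i). For n = 318, k = 8: C(317, 7) = 59705636264508.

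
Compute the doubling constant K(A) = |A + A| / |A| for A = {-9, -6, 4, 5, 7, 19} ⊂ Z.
K = |A + A| / |A| = 19/6

Enumerate A + A = {a + b : a, b ∈ A}. With |A| = 6, there are |A|^2 = 36 ordered sum pairs; collecting distinct values, A + A = {-18, -15, -12, -5, -4, -2, -1, 1, 8, 9, 10, 11, 12, 13, 14, 23, 24, 26, 38}, so |A + A| = 19. Thus K = 19/6. For comparison, the minimum possible |A + A| over all 6-element sets is 2·6 − 1 = 11 (so min K = 11/6), attained only by arithmetic progressions.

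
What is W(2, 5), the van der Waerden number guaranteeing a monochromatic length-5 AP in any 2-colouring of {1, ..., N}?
W(2, 5) = 178

W(2, 5) = 178. The lower bound W(2, 5) > 177 comes from an explicit good 2-colouring of [1, 177]; the upper bound W(2, 5) ≤ 178 was verified by exhaustive search over 2-colourings of [1, 178].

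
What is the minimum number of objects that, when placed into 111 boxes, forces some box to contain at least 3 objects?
n = (3 − 1)·111 + 1 = 223

By the generalised pigeonhole principle, to guarantee some box contains ≥ r objects we need more than (r − 1) · k objects total. Threshold: n = (r − 1) · k + 1. With r = 3 and k = 111: n = 2 · 111 + 1 = 222 + 1 = 223. For n = 222 = 2 · 111, we can put exactly 2 objects in every box, avoiding 3 in any single one — so 223 is tight.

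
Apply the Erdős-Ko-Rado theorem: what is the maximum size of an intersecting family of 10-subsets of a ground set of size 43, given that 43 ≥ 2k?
max |F| = C(42, 9) = 445891810

Erdős-Ko-Rado (1961): when n ≥ 2k, max |F| = C(n−1, k−1). The bound is attained by the star {A : i ∈ A} for any fixed i ∈ [n]. Here C(43−1, 10−1) = C(42, 9) = 445891810.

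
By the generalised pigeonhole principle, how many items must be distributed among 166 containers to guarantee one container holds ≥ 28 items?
n = (28 − 1)·166 + 1 = 4483

By the generalised pigeonhole principle, to guarantee some box contains ≥ r objects we need more than (r − 1) · k objects total. Threshold: n = (r − 1) · k + 1. With r = 28 and k = 166: n = 27 · 166 + 1 = 4482 + 1 = 4483. For n = 4482 = 27 · 166, we can put exactly 27 objects in every box, avoiding 28 in any single one — so 4483 is tight.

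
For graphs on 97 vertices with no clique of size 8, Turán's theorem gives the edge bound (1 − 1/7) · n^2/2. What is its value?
Turán density bound = (6/7) · 97^2/2 = 28227/7 ≈ 4032.4286

Turán's theorem: ex(n, K_{r+1}) is achieved by the complete r-partite Turán graph T(n, r) with parts as balanced as possible, and is at most (1 − 1/r) · n^2/2. For r = 7, n = 97: the density bound is (6/7) · 9409/2 = 28227/7 ≈ 4032.4286. The integer-valued extremum is e(T(97, 7)) = 4032, which is strictly less than the density bound 28227/7 since 7 ∤ 97 (the parts of T(97, 7) cannot all be equal).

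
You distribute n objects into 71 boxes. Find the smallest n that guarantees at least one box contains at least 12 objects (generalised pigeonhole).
n = (12 − 1)·71 + 1 = 782

By the generalised pigeonhole principle, to guarantee some box contains ≥ r objects we need more than (r − 1) · k objects total. Threshold: n = (r − 1) · k + 1. With r = 12 and k = 71: n = 11 · 71 + 1 = 781 + 1 = 782. For n = 781 = 11 · 71, we can put exactly 11 objects in every box, avoiding 12 in any single one — so 782 is tight.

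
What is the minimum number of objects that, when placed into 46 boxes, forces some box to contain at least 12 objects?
n = (12 − 1)·46 + 1 = 507

By the generalised pigeonhole principle, to guarantee some box contains ≥ r objects we need more than (r − 1) · k objects total. Threshold: n = (r − 1) · k + 1. With r = 12 and k = 46: n = 11 · 46 + 1 = 506 + 1 = 507. For n = 506 = 11 · 46, we can put exactly 11 objects in every box, avoiding 12 in any single one — so 507 is tight.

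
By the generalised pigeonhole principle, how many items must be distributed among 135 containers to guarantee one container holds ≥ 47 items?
n = (47 − 1)·135 + 1 = 6211

By the generalised pigeonhole principle, to guarantee some box contains ≥ r objects we need more than (r − 1) · k objects total. Threshold: n = (r − 1) · k + 1. With r = 47 and k = 135: n = 46 · 135 + 1 = 6210 + 1 = 6211. For n = 6210 = 46 · 135, we can put exactly 46 objects in every box, avoiding 47 in any single one — so 6211 is tight.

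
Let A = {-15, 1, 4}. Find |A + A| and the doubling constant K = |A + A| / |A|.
K = |A + A| / |A| = 6/3 = 2

Enumerate A + A = {a + b : a, b ∈ A}. With |A| = 3, there are |A|^2 = 9 ordered sum pairs; collecting distinct values, A + A = {-30, -14, -11, 2, 5, 8}, so |A + A| = 6. Thus K = 6/3 = 2. For comparison, the minimum possible |A + A| over all 3-element sets is 2·3 − 1 = 5 (so min K = 5/3), attained only by arithmetic progressions.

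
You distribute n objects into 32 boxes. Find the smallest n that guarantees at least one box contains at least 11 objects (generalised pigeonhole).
n = (11 − 1)·32 + 1 = 321

By the generalised pigeonhole principle, to guarantee some box contains ≥ r objects we need more than (r − 1) · k objects total. Threshold: n = (r − 1) · k + 1. With r = 11 and k = 32: n = 10 · 32 + 1 = 320 + 1 = 321. For n = 320 = 10 · 32, we can put exactly 10 objects in every box, avoiding 11 in any single one — so 321 is tight.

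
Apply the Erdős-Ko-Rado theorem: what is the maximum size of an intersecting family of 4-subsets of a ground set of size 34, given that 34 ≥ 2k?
max |F| = C(33, 3) = 5456

Erdős-Ko-Rado (1961): when n ≥ 2k, max |F| = C(n−1, k−1). The bound is attained by the star {A : i ∈ A} for any fixed i ∈ [n]. Here C(34−1, 4−1) = C(33, 3) = 5456.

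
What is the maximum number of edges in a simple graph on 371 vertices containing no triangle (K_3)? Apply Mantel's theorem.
ex(371, K_3) = ⌊371^2/4⌋ = 34410

Mantel (1907): a triangle-free graph on n vertices has at most ⌊n^2/4⌋ edges, with equality for the complete bipartite graph K_{⌊n/2⌋, ⌈n/2⌉}. For n = 371: ⌊371^2/4⌋ = ⌊137641/4⌋ = 34410. The extremal graph is K_{185, 186}, which has 185·186 = 34410 edges.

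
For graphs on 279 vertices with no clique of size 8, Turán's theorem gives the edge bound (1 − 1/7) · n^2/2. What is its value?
Turán density bound = (6/7) · 279^2/2 = 233523/7 ≈ 33360.4286

Turán's theorem: ex(n, K_{r+1}) is achieved by the complete r-partite Turán graph T(n, r) with parts as balanced as possible, and is at most (1 − 1/r) · n^2/2. For r = 7, n = 279: the density bound is (6/7) · 77841/2 = 233523/7 ≈ 33360.4286. The integer-valued extremum is e(T(279, 7)) = 33360, which is strictly less than the density bound 233523/7 since 7 ∤ 279 (the parts of T(279, 7) cannot all be equal).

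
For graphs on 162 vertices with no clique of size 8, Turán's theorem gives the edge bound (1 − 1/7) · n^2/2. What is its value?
Turán density bound = (6/7) · 162^2/2 = 78732/7 ≈ 11247.4286

Turán's theorem: ex(n, K_{r+1}) is achieved by the complete r-partite Turán graph T(n, r) with parts as balanced as possible, and is at most (1 − 1/r) · n^2/2. For r = 7, n = 162: the density bound is (6/7) · 26244/2 = 78732/7 ≈ 11247.4286. The integer-valued extremum is e(T(162, 7)) = 11247, which is strictly less than the density bound 78732/7 since 7 ∤ 162 (the parts of T(162, 7) cannot all be equal).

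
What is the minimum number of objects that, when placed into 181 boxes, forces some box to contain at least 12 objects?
n = (12 − 1)·181 + 1 = 1992

By the generalised pigeonhole principle, to guarantee some box contains ≥ r objects we need more than (r − 1) · k objects total. Threshold: n = (r − 1) · k + 1. With r = 12 and k = 181: n = 11 · 181 + 1 = 1991 + 1 = 1992. For n = 1991 = 11 · 181, we can put exactly 11 objects in every box, avoiding 12 in any single one — so 1992 is tight.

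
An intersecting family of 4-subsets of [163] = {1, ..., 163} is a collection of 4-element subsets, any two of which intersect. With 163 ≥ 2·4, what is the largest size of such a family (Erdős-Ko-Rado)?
max |F| = C(162, 3) = 695520

The Erdős-Ko-Rado theorem states: for n ≥ 2k, an intersecting family of k-subsets of an n-element set has size at most C(n − 1, k − 1), with equality for 'star' families {A ⊆ [n] : |A| = k, i ∈ A} (fix an element i). For n = 163, k = 4: C(162, 3) = 695520.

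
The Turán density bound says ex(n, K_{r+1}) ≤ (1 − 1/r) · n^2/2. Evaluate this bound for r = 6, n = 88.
Turán density bound = (5/6) · 88^2/2 = 9680/3 ≈ 3226.6667

Turán's theorem: ex(n, K_{r+1}) is achieved by the complete r-partite Turán graph T(n, r) with parts as balanced as possible, and is at most (1 − 1/r) · n^2/2. For r = 6, n = 88: the density bound is (5/6) · 7744/2 = 9680/3 ≈ 3226.6667. The integer-valued extremum is e(T(88, 6)) = 3226, which is strictly less than the density bound 9680/3 since 6 ∤ 88 (the parts of T(88, 6) cannot all be equal).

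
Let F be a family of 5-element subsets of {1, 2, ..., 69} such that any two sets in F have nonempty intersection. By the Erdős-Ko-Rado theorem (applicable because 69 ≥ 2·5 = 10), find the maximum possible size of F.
max |F| = C(68, 4) = 814385

The Erdős-Ko-Rado theorem states: for n ≥ 2k, an intersecting family of k-subsets of an n-element set has size at most C(n − 1, k − 1), with equality for 'star' families {A ⊆ [n] : |A| = k, i ∈ A} (fix an element i). For n = 69, k = 5: C(68, 4) = 814385.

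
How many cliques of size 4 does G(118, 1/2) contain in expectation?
E[# K_4] = C(118, 4) · (1/2)^C(4, 2) = 7673835 / 2^6 = 119903.671875

For each 4-subset S of vertices (there are C(118, 4) = 7673835 such S), let X_S = 1 if S induces a K_4 (all C(4, 2) = 6 edges present). Then P(X_S = 1) = (1/2)^6 = 1/64. By linearity of expectation, E[# K_4] = C(118, 4) · (1/2)^6 = 7673835 / 64 = 119903.671875.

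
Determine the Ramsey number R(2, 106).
R(2, 106) = 106

R(2, k) = k for all k ≥ 2: in a 2-colouring of K_k, either some edge is red (a red K_2) or all edges are blue (a blue K_k). And K_{105} coloured all-blue has no blue K_106, so R(2, 106) > 105. Hence R(2, 106) = 106.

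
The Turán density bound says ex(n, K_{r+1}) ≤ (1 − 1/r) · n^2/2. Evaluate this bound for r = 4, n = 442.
Turán density bound = (3/4) · 442^2/2 = 146523/2 ≈ 73261.5

Turán's theorem: ex(n, K_{r+1}) is achieved by the complete r-partite Turán graph T(n, r) with parts as balanced as possible, and is at most (1 − 1/r) · n^2/2. For r = 4, n = 442: the density bound is (3/4) · 195364/2 = 146523/2 ≈ 73261.5. The integer-valued extremum is e(T(442, 4)) = 73261, which is strictly less than the density bound 146523/2 since 4 ∤ 442 (the parts of T(442, 4) cannot all be equal).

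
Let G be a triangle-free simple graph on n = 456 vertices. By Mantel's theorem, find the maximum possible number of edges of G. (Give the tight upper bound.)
ex(456, K_3) = ⌊456^2/4⌋ = 51984

Mantel (1907): a triangle-free graph on n vertices has at most ⌊n^2/4⌋ edges, with equality for the complete bipartite graph K_{⌊n/2⌋, ⌈n/2⌉}. For n = 456: ⌊456^2/4⌋ = ⌊207936/4⌋ = 51984. The extremal graph is K_{228, 228}, which has 228·228 = 51984 edges.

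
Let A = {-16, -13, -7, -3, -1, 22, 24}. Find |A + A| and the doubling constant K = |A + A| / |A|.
K = |A + A| / |A| = 26/7

Enumerate A + A = {a + b : a, b ∈ A}. With |A| = 7, there are |A|^2 = 49 ordered sum pairs; collecting distinct values, A + A = {-32, -29, -26, -23, -20, -19, -17, -16, -14, -10, -8, -6, -4, -2, 6, 8, 9, 11, 15, 17, 19, 21, 23, 44, 46, 48}, so |A + A| = 26. Thus K = 26/7. For comparison, the minimum possible |A + A| over all 7-element sets is 2·7 − 1 = 13 (so min K = 13/7), attained only by arithmetic progressions.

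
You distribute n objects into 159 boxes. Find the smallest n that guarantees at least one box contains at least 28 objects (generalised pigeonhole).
n = (28 − 1)·159 + 1 = 4294

By the generalised pigeonhole principle, to guarantee some box contains ≥ r objects we need more than (r − 1) · k objects total. Threshold: n = (r − 1) · k + 1. With r = 28 and k = 159: n = 27 · 159 + 1 = 4293 + 1 = 4294. For n = 4293 = 27 · 159, we can put exactly 27 objects in every box, avoiding 28 in any single one — so 4294 is tight.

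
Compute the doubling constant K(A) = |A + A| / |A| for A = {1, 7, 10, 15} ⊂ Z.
K = |A + A| / |A| = 10/4 = 5/2

Enumerate A + A = {a + b : a, b ∈ A}. With |A| = 4, there are |A|^2 = 16 ordered sum pairs; collecting distinct values, A + A = {2, 8, 11, 14, 16, 17, 20, 22, 25, 30}, so |A + A| = 10. Thus K = 10/4 = 5/2. For comparison, the minimum possible |A + A| over all 4-element sets is 2·4 − 1 = 7 (so min K = 7/4), attained only by arithmetic progressions.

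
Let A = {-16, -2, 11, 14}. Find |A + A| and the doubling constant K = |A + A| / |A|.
K = |A + A| / |A| = 10/4 = 5/2

Enumerate A + A = {a + b : a, b ∈ A}. With |A| = 4, there are |A|^2 = 16 ordered sum pairs; collecting distinct values, A + A = {-32, -18, -5, -4, -2, 9, 12, 22, 25, 28}, so |A + A| = 10. Thus K = 10/4 = 5/2. For comparison, the minimum possible |A + A| over all 4-element sets is 2·4 − 1 = 7 (so min K = 7/4), attained only by arithmetic progressions.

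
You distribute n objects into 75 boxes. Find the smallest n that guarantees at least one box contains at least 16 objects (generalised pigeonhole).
n = (16 − 1)·75 + 1 = 1126

By the generalised pigeonhole principle, to guarantee some box contains ≥ r objects we need more than (r − 1) · k objects total. Threshold: n = (r − 1) · k + 1. With r = 16 and k = 75: n = 15 · 75 + 1 = 1125 + 1 = 1126. For n = 1125 = 15 · 75, we can put exactly 15 objects in every box, avoiding 16 in any single one — so 1126 is tight.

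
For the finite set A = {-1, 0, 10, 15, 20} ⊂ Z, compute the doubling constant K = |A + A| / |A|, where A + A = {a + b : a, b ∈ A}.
K = |A + A| / |A| = 13/5

Enumerate A + A = {a + b : a, b ∈ A}. With |A| = 5, there are |A|^2 = 25 ordered sum pairs; collecting distinct values, A + A = {-2, -1, 0, 9, 10, 14, 15, 19, 20, 25, 30, 35, 40}, so |A + A| = 13. Thus K = 13/5. For comparison, the minimum possible |A + A| over all 5-element sets is 2·5 − 1 = 9 (so min K = 9/5), attained only by arithmetic progressions.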